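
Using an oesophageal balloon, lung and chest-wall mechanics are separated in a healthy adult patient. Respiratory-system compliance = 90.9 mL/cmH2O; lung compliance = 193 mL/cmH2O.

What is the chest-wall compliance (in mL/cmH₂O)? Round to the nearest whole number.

172

1/Ccw = 1/Crs − 1/CL.
1/Ccw = 1/90.9 − 1/193 = 0.00582.
Ccw = 171.82 mL/cmH2O.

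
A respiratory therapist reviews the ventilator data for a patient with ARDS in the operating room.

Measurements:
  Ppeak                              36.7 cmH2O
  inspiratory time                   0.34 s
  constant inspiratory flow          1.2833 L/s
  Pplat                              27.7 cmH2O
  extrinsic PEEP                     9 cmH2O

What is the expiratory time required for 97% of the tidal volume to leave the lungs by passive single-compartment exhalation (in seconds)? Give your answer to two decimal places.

Vt = flow × Ti = 1.2833 L/s × 0.34 s × 1000 mL/L = 436.32 mL.
R = (PIP − Pplat)/V̇ = (36.7 − 27.7) / 1.2833 = 9.0/1.2833 = 7.013 cmH2O·s/L.
C = Vt/(Pplat − PEEP) = 436.32 / (27.7 − 9) = 436.32/18.7 = 23.333 mL/cmH2O.
τ = R × C = 7.013 × 0.02333 L/cmH2O = 0.1636 s.
t = −τ·ln(1 − 0.97) = −0.1636·ln(0.03) = 0.5737 s.

0.57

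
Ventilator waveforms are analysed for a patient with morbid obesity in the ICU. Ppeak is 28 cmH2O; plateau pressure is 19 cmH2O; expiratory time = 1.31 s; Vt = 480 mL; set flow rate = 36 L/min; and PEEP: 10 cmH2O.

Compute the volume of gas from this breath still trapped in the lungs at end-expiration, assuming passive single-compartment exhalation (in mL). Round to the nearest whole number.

Flow: 36 L/min ÷ 60 = 0.6 L/s.
R = (PIP − Pplat)/V̇ = (28 − 19) / 0.6 = 9.0/0.6 = 15.0 cmH2O·s/L.
C = Vt/(Pplat − PEEP) = 480.0 / (19 − 10) = 480.0/9.0 = 53.333 mL/cmH2O.
τ = R × C = 15.0 × 0.05333 L/cmH2O = 0.8 s.
Fraction remaining = e^(−Te/τ) = e^(−1.31/0.8) = 0.1945.
Trapped volume = 480.0 × 0.1945 = 93.36 mL.

93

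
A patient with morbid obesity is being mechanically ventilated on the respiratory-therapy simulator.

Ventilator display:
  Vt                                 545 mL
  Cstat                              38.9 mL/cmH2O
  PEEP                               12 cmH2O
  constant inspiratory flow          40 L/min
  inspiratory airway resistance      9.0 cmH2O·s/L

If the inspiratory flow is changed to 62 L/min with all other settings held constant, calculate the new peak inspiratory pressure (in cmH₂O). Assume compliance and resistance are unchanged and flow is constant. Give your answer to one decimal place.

35.3

Flow: 40 L/min ÷ 60 = 0.6667 L/s.
New flow: 62 L/min ÷ 60 = 1.0333 L/s.
PIP = Vt/C + R·V̇ + PEEP (constant-flow equation of motion).
Only the resistive term changes: ΔPIP = R × ΔV̇ = 9.0 × (1.0333 − 0.6667) = 9.0 × 0.3666 = 3.299 cmH2O.
Original PIP = 545/38.9 + 9.0×0.6667 + 12 = 32.011 cmH2O; new PIP = 32.011 + (3.299) = 35.31 cmH2O.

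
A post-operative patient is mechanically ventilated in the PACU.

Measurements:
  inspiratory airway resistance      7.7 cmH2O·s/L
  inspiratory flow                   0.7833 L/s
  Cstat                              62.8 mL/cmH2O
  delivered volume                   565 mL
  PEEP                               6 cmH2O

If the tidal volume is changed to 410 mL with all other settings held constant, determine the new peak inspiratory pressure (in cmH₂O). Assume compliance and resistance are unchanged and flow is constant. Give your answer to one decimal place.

18.6

PIP = Vt/C + R·V̇ + PEEP (constant-flow equation of motion).
Only the elastic term changes: ΔPIP = ΔVt / C = (410 − 565) / 62.8 = -2.468 cmH2O.
Original PIP = 565/62.8 + 7.7×0.7833 + 6 = 21.028 cmH2O; new PIP = 21.028 + (-2.468) = 18.56 cmH2O.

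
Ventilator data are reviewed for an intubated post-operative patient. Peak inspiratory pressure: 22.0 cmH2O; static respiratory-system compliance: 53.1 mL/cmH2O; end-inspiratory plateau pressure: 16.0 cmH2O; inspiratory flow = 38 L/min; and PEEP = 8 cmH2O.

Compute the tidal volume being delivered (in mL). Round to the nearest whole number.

425

Vt = Cstat × (Pplat − PEEP) = 53.1 × (16.0 − 8) = 53.1 × 8.0 = 424.8 mL.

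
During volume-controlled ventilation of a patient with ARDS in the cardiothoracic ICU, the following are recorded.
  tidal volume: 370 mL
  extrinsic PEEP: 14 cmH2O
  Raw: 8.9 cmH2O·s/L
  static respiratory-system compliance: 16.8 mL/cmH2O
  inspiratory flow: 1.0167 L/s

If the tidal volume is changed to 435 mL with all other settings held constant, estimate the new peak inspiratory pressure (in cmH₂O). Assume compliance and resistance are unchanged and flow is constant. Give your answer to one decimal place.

48.9

PIP = Vt/C + R·V̇ + PEEP (constant-flow equation of motion).
Only the elastic term changes: ΔPIP = ΔVt / C = (435 − 370) / 16.8 = 3.869 cmH2O.
Original PIP = 370/16.8 + 8.9×1.0167 + 14 = 45.072 cmH2O; new PIP = 45.072 + (3.869) = 48.941 cmH2O.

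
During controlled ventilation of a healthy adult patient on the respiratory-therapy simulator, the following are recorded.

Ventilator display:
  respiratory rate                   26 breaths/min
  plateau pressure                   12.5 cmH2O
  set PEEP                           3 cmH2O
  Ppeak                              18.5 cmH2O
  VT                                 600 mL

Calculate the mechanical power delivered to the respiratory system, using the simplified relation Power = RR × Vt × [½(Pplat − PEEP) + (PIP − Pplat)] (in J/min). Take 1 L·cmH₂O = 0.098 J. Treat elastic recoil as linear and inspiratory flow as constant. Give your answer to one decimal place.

Per-breath work = Vt × [½(Pplat−PEEP) + (PIP−Pplat)] = 0.600 × [0.5×9.5 + 6.0] = 0.600 × 10.75 = 6.45 L·cmH2O.
Power = 26 × 6.45 = 167.7 L·cmH2O/min.
× 0.098 J/(L·cmH2O) → 16.435 J/min.

16.4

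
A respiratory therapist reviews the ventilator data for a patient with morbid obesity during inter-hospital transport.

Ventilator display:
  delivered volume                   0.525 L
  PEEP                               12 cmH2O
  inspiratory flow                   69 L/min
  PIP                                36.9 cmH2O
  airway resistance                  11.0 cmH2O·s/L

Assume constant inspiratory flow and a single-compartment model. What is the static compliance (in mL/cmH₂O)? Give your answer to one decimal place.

Flow: 69 L/min ÷ 60 = 1.15 L/s.
Equation of motion (constant flow): PIP = Vt/C + R·V̇ + PEEP.
Vt/C = PIP − R·V̇ − PEEP = 36.9 − 11.0×1.15 − 12 = 36.9 − 12.65 − 12 = 12.25 cmH2O.
C = Vt / 12.25 = 525 / 12.25 = 42.857 mL/cmH2O.

42.9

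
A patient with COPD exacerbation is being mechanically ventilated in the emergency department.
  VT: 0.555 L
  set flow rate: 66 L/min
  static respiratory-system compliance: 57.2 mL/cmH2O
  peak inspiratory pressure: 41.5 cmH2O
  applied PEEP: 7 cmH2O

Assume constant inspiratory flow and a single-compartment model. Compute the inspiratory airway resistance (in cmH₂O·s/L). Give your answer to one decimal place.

Flow: 66 L/min ÷ 60 = 1.1 L/s.
Equation of motion (constant flow): PIP = Vt/C + R·V̇ + PEEP.
R·V̇ = PIP − Vt/C − PEEP = 41.5 − 555/57.2 − 7 = 41.5 − 9.703 − 7 = 24.797 cmH2O.
R = 24.797 / 1.1 = 22.543 cmH2O·s/L.

22.5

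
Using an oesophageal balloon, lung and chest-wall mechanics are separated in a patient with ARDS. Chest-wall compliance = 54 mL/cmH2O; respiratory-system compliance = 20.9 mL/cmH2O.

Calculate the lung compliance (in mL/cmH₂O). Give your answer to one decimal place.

1/CL = 1/Crs − 1/Ccw.
1/CL = 1/20.9 − 1/54 = 0.02933.
CL = 34.095 mL/cmH2O.

34.1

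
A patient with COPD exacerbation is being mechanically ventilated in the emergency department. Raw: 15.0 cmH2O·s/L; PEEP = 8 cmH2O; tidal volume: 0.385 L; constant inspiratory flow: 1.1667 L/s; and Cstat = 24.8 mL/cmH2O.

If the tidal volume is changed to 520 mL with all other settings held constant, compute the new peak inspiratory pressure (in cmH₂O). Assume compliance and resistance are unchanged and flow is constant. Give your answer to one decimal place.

46.5

PIP = Vt/C + R·V̇ + PEEP (constant-flow equation of motion).
Only the elastic term changes: ΔPIP = ΔVt / C = (520 − 385) / 24.8 = 5.444 cmH2O.
Original PIP = 385/24.8 + 15.0×1.1667 + 8 = 41.025 cmH2O; new PIP = 41.025 + (5.444) = 46.469 cmH2O.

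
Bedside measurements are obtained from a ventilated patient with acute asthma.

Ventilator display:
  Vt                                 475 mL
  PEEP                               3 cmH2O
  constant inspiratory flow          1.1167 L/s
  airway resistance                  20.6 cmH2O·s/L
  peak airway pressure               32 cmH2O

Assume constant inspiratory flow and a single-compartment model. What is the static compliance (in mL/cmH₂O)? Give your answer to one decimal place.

79.2

Equation of motion (constant flow): PIP = Vt/C + R·V̇ + PEEP.
Vt/C = PIP − R·V̇ − PEEP = 32 − 20.6×1.1167 − 3 = 32 − 23.004 − 3 = 5.996 cmH2O.
C = Vt / 5.996 = 475 / 5.996 = 79.219 mL/cmH2O.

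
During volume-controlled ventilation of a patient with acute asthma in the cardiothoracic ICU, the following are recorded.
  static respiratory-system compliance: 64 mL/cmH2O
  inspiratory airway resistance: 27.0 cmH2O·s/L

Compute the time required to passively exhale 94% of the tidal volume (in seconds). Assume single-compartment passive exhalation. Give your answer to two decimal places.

τ = R × C = 27.0 × 64 mL/cmH2O = 27.0 × 0.064 L/cmH2O = 1.728 s.
Exhaled fraction f = 1 − e^(−t/τ) → t = −τ·ln(1 − f) = −1.728·ln(0.06) = 4.862 s.

4.86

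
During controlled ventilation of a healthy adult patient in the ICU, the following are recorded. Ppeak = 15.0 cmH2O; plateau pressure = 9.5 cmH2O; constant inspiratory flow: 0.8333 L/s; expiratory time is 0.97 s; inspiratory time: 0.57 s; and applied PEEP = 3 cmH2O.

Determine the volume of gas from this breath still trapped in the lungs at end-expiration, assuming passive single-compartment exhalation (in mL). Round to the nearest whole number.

64

Vt = flow × Ti = 0.8333 L/s × 0.57 s × 1000 mL/L = 474.98 mL.
R = (PIP − Pplat)/V̇ = (15.0 − 9.5) / 0.8333 = 5.5/0.8333 = 6.6 cmH2O·s/L.
C = Vt/(Pplat − PEEP) = 474.98 / (9.5 − 3) = 474.98/6.5 = 73.074 mL/cmH2O.
τ = R × C = 6.6 × 0.07307 L/cmH2O = 0.4823 s.
Fraction remaining = e^(−Te/τ) = e^(−0.97/0.4823) = 0.1338.
Trapped volume = 474.98 × 0.1338 = 63.552 mL.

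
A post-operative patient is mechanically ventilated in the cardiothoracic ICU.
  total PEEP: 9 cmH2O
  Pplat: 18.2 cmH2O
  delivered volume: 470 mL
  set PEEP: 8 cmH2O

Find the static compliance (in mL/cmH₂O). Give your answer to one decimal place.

End-expiratory occlusion gives total PEEP = 9 cmH2O (intrinsic PEEP = 9 − 8 = 1). Use total PEEP for the elastic gradient.
Cstat = Vt / (Pplat − PEEPtotal) = 470 / (18.2 − 9) = 470 / 9.2 = 51.087 mL/cmH2O.

51.1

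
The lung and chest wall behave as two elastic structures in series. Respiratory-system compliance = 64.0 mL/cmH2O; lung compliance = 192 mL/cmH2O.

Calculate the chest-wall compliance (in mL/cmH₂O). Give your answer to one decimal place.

1/Ccw = 1/Crs − 1/CL.
1/Ccw = 1/64.0 − 1/192 = 0.01042.
Ccw = 95.969 mL/cmH2O.

96.0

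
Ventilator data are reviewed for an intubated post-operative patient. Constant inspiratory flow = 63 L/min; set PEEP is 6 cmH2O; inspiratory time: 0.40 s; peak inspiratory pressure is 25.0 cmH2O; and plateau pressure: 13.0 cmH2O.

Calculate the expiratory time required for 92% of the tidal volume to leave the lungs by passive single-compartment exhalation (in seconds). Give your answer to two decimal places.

1.73

Flow: 63 L/min ÷ 60 = 1.05 L/s.
Vt = flow × Ti = 1.05 L/s × 0.40 s × 1000 mL/L = 420.0 mL.
R = (PIP − Pplat)/V̇ = (25.0 − 13.0) / 1.05 = 12.0/1.05 = 11.429 cmH2O·s/L.
C = Vt/(Pplat − PEEP) = 420.0 / (13.0 − 6) = 420.0/7.0 = 60.0 mL/cmH2O.
τ = R × C = 11.429 × 0.06 L/cmH2O = 0.6857 s.
t = −τ·ln(1 − 0.92) = −0.6857·ln(0.08) = 1.732 s.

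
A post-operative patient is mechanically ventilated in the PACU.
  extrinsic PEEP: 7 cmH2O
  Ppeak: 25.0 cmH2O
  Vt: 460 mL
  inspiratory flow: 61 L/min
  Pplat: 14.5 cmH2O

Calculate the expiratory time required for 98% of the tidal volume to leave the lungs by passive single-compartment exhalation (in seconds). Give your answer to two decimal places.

2.48

Flow: 61 L/min ÷ 60 = 1.0167 L/s.
R = (PIP − Pplat)/V̇ = (25.0 − 14.5) / 1.0167 = 10.5/1.0167 = 10.328 cmH2O·s/L.
C = Vt/(Pplat − PEEP) = 460.0 / (14.5 − 7) = 460.0/7.5 = 61.333 mL/cmH2O.
τ = R × C = 10.328 × 0.06133 L/cmH2O = 0.6334 s.
t = −τ·ln(1 − 0.98) = −0.6334·ln(0.02) = 2.478 s.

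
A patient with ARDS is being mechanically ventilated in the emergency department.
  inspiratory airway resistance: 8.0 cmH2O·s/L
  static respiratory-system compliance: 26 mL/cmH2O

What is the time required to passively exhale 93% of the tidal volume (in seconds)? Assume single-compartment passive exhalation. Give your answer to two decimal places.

0.55

τ = R × C = 8.0 × 26 mL/cmH2O = 8.0 × 0.026 L/cmH2O = 0.208 s.
Exhaled fraction f = 1 − e^(−t/τ) → t = −τ·ln(1 − f) = −0.208·ln(0.07) = 0.5531 s.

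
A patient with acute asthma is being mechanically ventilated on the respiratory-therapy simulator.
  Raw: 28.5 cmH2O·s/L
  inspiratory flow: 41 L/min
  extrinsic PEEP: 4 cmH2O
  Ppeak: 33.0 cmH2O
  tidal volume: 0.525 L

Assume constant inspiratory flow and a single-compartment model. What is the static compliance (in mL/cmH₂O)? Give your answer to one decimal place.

55.1

Flow: 41 L/min ÷ 60 = 0.6833 L/s.
Equation of motion (constant flow): PIP = Vt/C + R·V̇ + PEEP.
Vt/C = PIP − R·V̇ − PEEP = 33.0 − 28.5×0.6833 − 4 = 33.0 − 19.474 − 4 = 9.526 cmH2O.
C = Vt / 9.526 = 525 / 9.526 = 55.112 mL/cmH2O.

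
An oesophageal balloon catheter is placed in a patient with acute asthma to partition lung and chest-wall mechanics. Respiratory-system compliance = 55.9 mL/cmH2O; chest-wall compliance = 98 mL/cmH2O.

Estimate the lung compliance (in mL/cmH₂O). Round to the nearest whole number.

1/CL = 1/Crs − 1/Ccw.
1/CL = 1/55.9 − 1/98 = 0.007685.
CL = 130.12 mL/cmH2O.

130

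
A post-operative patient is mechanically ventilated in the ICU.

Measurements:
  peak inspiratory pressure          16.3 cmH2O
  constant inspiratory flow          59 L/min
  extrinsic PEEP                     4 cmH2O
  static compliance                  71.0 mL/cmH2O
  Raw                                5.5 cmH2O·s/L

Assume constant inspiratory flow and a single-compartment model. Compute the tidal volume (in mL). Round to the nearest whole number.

Flow: 59 L/min ÷ 60 = 0.9833 L/s.
Equation of motion (constant flow): PIP = Vt/C + R·V̇ + PEEP.
Vt/C = PIP − R·V̇ − PEEP = 16.3 − 5.408 − 4 = 6.892 cmH2O.
Vt = C × 6.892 = 71.0 × 6.892 = 489.33 mL.

489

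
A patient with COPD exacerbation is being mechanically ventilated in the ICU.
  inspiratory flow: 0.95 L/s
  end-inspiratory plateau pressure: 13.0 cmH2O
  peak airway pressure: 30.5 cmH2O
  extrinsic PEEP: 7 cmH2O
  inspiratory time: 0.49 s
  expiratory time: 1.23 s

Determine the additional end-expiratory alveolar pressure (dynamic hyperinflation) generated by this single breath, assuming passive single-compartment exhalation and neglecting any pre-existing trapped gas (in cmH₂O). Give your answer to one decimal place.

Vt = flow × Ti = 0.95 L/s × 0.49 s × 1000 mL/L = 465.5 mL.
R = (PIP − Pplat)/V̇ = (30.5 − 13.0) / 0.95 = 17.5/0.95 = 18.421 cmH2O·s/L.
C = Vt/(Pplat − PEEP) = 465.5 / (13.0 − 7) = 465.5/6.0 = 77.583 mL/cmH2O.
τ = R × C = 18.421 × 0.07758 L/cmH2O = 1.429 s.
Fraction remaining = e^(−Te/τ) = e^(−1.23/1.429) = 0.4228; trapped volume = 465.5 × 0.4228 = 196.81 mL.
Additional alveolar pressure from trapping ≈ V_trapped / C = 196.81 / 77.583 = 2.537 cmH2O.

2.5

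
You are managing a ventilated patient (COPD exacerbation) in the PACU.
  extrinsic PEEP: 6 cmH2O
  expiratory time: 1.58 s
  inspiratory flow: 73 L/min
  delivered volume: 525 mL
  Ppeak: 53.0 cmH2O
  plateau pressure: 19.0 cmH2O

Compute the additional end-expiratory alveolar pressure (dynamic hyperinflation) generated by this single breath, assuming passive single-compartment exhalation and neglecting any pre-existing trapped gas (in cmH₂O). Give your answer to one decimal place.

3.2

Flow: 73 L/min ÷ 60 = 1.2167 L/s.
R = (PIP − Pplat)/V̇ = (53.0 − 19.0) / 1.2167 = 34.0/1.2167 = 27.944 cmH2O·s/L.
C = Vt/(Pplat − PEEP) = 525.0 / (19.0 − 6) = 525.0/13.0 = 40.385 mL/cmH2O.
τ = R × C = 27.944 × 0.04039 L/cmH2O = 1.129 s.
Fraction remaining = e^(−Te/τ) = e^(−1.58/1.129) = 0.2467; trapped volume = 525.0 × 0.2467 = 129.52 mL.
Additional alveolar pressure from trapping ≈ V_trapped / C = 129.52 / 40.385 = 3.207 cmH2O.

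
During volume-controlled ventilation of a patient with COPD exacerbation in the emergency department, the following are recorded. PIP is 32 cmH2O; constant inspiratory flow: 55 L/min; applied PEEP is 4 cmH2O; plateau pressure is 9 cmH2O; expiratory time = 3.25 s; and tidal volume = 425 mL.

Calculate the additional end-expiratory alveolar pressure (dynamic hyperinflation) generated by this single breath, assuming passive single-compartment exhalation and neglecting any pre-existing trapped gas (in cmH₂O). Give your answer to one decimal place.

1.1

Flow: 55 L/min ÷ 60 = 0.9167 L/s.
R = (PIP − Pplat)/V̇ = (32 − 9) / 0.9167 = 23.0/0.9167 = 25.09 cmH2O·s/L.
C = Vt/(Pplat − PEEP) = 425.0 / (9 − 4) = 425.0/5.0 = 85.0 mL/cmH2O.
τ = R × C = 25.09 × 0.085 L/cmH2O = 2.133 s.
Fraction remaining = e^(−Te/τ) = e^(−3.25/2.133) = 0.2179; trapped volume = 425.0 × 0.2179 = 92.608 mL.
Additional alveolar pressure from trapping ≈ V_trapped / C = 92.608 / 85.0 = 1.09 cmH2O.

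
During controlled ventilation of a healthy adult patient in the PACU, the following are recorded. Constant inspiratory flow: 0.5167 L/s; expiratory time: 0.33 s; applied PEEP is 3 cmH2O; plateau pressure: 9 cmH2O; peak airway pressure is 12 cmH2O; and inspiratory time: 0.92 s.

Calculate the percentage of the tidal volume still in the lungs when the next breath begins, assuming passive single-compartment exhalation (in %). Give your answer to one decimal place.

48.8

Vt = flow × Ti = 0.5167 L/s × 0.92 s × 1000 mL/L = 475.36 mL.
R = (PIP − Pplat)/V̇ = (12 − 9) / 0.5167 = 3.0/0.5167 = 5.806 cmH2O·s/L.
C = Vt/(Pplat − PEEP) = 475.36 / (9 − 3) = 475.36/6.0 = 79.227 mL/cmH2O.
τ = R × C = 5.806 × 0.07923 L/cmH2O = 0.46 s.
Fraction remaining at end-expiration = e^(−Te/τ) = e^(−0.33/0.46) = 0.488 → 48.8%.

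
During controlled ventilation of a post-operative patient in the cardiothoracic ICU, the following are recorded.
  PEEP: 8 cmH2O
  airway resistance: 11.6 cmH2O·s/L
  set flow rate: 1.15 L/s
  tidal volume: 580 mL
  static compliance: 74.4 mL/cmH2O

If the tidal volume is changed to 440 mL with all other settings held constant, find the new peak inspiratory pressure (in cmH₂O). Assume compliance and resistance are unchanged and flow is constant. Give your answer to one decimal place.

27.3

PIP = Vt/C + R·V̇ + PEEP (constant-flow equation of motion).
Only the elastic term changes: ΔPIP = ΔVt / C = (440 − 580) / 74.4 = -1.882 cmH2O.
Original PIP = 580/74.4 + 11.6×1.15 + 8 = 29.136 cmH2O; new PIP = 29.136 + (-1.882) = 27.254 cmH2O.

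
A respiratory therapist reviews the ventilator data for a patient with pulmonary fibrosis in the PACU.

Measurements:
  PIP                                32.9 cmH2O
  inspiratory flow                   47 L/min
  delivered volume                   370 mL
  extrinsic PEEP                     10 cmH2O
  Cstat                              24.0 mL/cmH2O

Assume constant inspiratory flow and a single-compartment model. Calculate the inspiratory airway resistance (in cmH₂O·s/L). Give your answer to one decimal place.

9.6

Flow: 47 L/min ÷ 60 = 0.7833 L/s.
Equation of motion (constant flow): PIP = Vt/C + R·V̇ + PEEP.
R·V̇ = PIP − Vt/C − PEEP = 32.9 − 370/24.0 − 10 = 32.9 − 15.417 − 10 = 7.483 cmH2O.
R = 7.483 / 0.7833 = 9.553 cmH2O·s/L.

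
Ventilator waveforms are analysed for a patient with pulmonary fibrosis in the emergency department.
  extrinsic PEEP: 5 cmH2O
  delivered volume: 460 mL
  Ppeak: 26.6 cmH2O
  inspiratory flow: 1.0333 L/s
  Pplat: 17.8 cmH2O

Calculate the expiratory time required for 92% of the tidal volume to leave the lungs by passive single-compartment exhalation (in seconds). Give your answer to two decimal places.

R = (PIP − Pplat)/V̇ = (26.6 − 17.8) / 1.0333 = 8.8/1.0333 = 8.516 cmH2O·s/L.
C = Vt/(Pplat − PEEP) = 460.0 / (17.8 − 5) = 460.0/12.8 = 35.938 mL/cmH2O.
τ = R × C = 8.516 × 0.03594 L/cmH2O = 0.3061 s.
t = −τ·ln(1 − 0.92) = −0.3061·ln(0.08) = 0.7731 s.

0.77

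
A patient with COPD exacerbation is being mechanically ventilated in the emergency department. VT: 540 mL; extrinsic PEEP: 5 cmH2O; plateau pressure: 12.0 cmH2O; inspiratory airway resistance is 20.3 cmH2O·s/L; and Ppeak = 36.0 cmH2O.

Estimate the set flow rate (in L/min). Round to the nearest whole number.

flow = (PIP − Pplat) / Raw = (36.0 − 12.0) / 20.3 = 1.182 L/s × 60 = 70.92 L/min.

71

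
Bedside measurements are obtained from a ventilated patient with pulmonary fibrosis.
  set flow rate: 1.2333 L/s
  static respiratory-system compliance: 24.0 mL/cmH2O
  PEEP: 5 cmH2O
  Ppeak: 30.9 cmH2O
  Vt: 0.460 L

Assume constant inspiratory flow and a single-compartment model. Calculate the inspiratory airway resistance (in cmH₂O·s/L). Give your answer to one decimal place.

Equation of motion (constant flow): PIP = Vt/C + R·V̇ + PEEP.
R·V̇ = PIP − Vt/C − PEEP = 30.9 − 460/24.0 − 5 = 30.9 − 19.167 − 5 = 6.733 cmH2O.
R = 6.733 / 1.2333 = 5.459 cmH2O·s/L.

5.5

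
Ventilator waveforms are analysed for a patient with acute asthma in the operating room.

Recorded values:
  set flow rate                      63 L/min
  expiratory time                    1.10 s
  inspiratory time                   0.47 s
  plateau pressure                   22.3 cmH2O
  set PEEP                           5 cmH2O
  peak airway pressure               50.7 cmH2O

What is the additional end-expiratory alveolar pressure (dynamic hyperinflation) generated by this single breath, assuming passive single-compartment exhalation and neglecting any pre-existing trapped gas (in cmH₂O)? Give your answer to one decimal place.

4.2

Flow: 63 L/min ÷ 60 = 1.05 L/s.
Vt = flow × Ti = 1.05 L/s × 0.47 s × 1000 mL/L = 493.5 mL.
R = (PIP − Pplat)/V̇ = (50.7 − 22.3) / 1.05 = 28.4/1.05 = 27.048 cmH2O·s/L.
C = Vt/(Pplat − PEEP) = 493.5 / (22.3 − 5) = 493.5/17.3 = 28.526 mL/cmH2O.
τ = R × C = 27.048 × 0.02853 L/cmH2O = 0.7717 s.
Fraction remaining = e^(−Te/τ) = e^(−1.10/0.7717) = 0.2404; trapped volume = 493.5 × 0.2404 = 118.64 mL.
Additional alveolar pressure from trapping ≈ V_trapped / C = 118.64 / 28.526 = 4.159 cmH2O.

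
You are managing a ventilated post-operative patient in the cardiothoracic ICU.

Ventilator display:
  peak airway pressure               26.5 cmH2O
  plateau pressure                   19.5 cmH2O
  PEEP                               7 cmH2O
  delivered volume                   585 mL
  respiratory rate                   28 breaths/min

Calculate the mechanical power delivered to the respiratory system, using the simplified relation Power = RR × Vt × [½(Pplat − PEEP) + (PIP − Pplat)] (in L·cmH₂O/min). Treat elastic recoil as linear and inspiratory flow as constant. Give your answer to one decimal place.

Per-breath work = Vt × [½(Pplat−PEEP) + (PIP−Pplat)] = 0.585 × [0.5×12.5 + 7.0] = 0.585 × 13.25 = 7.751 L·cmH2O.
Power = 28 × 7.751 = 217.03 L·cmH2O/min.

217.0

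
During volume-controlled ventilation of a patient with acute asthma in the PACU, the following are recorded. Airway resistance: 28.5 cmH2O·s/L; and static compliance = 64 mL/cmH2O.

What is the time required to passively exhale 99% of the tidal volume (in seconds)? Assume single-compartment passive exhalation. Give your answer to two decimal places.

τ = R × C = 28.5 × 64 mL/cmH2O = 28.5 × 0.064 L/cmH2O = 1.824 s.
Exhaled fraction f = 1 − e^(−t/τ) → t = −τ·ln(1 − f) = −1.824·ln(0.01) = 8.4 s.

8.40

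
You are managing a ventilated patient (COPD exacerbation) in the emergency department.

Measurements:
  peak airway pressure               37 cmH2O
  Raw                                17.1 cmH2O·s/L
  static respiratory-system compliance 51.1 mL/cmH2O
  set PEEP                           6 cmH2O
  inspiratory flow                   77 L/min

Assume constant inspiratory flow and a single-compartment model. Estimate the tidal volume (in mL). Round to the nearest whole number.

463

Flow: 77 L/min ÷ 60 = 1.2833 L/s.
Equation of motion (constant flow): PIP = Vt/C + R·V̇ + PEEP.
Vt/C = PIP − R·V̇ − PEEP = 37 − 21.944 − 6 = 9.056 cmH2O.
Vt = C × 9.056 = 51.1 × 9.056 = 462.76 mL.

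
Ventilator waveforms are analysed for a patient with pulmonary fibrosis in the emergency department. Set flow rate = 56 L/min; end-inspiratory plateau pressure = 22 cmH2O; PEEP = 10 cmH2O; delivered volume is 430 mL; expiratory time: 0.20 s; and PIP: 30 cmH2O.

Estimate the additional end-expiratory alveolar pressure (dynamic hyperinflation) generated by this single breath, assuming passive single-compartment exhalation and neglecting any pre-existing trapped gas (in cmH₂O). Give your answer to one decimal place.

6.3

Flow: 56 L/min ÷ 60 = 0.9333 L/s.
R = (PIP − Pplat)/V̇ = (30 − 22) / 0.9333 = 8.0/0.9333 = 8.572 cmH2O·s/L.
C = Vt/(Pplat − PEEP) = 430.0 / (22 − 10) = 430.0/12.0 = 35.833 mL/cmH2O.
τ = R × C = 8.572 × 0.03583 L/cmH2O = 0.3071 s.
Fraction remaining = e^(−Te/τ) = e^(−0.20/0.3071) = 0.5214; trapped volume = 430.0 × 0.5214 = 224.2 mL.
Additional alveolar pressure from trapping ≈ V_trapped / C = 224.2 / 35.833 = 6.257 cmH2O.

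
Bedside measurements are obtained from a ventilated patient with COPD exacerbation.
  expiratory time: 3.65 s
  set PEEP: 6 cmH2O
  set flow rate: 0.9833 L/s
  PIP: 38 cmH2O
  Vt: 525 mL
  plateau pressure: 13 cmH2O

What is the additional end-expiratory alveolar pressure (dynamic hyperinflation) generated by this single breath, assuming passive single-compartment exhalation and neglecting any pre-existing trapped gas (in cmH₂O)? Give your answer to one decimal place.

1.0

R = (PIP − Pplat)/V̇ = (38 − 13) / 0.9833 = 25.0/0.9833 = 25.425 cmH2O·s/L.
C = Vt/(Pplat − PEEP) = 525.0 / (13 − 6) = 525.0/7.0 = 75.0 mL/cmH2O.
τ = R × C = 25.425 × 0.075 L/cmH2O = 1.907 s.
Fraction remaining = e^(−Te/τ) = e^(−3.65/1.907) = 0.1475; trapped volume = 525.0 × 0.1475 = 77.438 mL.
Additional alveolar pressure from trapping ≈ V_trapped / C = 77.438 / 75.0 = 1.033 cmH2O.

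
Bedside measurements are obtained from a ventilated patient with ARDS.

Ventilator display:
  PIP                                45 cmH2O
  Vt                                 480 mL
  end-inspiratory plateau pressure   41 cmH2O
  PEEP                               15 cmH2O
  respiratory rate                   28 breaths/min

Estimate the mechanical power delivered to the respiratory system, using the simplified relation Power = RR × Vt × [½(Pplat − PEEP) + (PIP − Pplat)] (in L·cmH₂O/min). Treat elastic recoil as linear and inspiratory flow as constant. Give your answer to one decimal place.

Per-breath work = Vt × [½(Pplat−PEEP) + (PIP−Pplat)] = 0.480 × [0.5×26.0 + 4.0] = 0.480 × 17.0 = 8.16 L·cmH2O.
Power = 28 × 8.16 = 228.48 L·cmH2O/min.

228.5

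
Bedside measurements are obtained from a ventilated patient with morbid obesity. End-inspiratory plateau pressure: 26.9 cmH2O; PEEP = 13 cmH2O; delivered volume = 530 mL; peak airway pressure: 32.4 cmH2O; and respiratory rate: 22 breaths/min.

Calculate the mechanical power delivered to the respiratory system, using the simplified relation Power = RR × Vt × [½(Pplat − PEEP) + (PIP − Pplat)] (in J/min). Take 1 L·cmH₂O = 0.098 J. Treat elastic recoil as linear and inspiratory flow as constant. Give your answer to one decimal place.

Per-breath work = Vt × [½(Pplat−PEEP) + (PIP−Pplat)] = 0.530 × [0.5×13.9 + 5.5] = 0.530 × 12.45 = 6.599 L·cmH2O.
Power = 22 × 6.599 = 145.18 L·cmH2O/min.
× 0.098 J/(L·cmH2O) → 14.228 J/min.

14.2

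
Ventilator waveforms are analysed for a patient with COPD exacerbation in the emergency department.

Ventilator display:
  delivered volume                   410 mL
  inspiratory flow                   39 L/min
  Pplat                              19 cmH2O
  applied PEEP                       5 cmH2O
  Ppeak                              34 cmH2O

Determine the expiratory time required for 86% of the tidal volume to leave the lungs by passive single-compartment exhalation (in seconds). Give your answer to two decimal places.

1.33

Flow: 39 L/min ÷ 60 = 0.65 L/s.
R = (PIP − Pplat)/V̇ = (34 − 19) / 0.65 = 15.0/0.65 = 23.077 cmH2O·s/L.
C = Vt/(Pplat − PEEP) = 410.0 / (19 − 5) = 410.0/14.0 = 29.286 mL/cmH2O.
τ = R × C = 23.077 × 0.02929 L/cmH2O = 0.6759 s.
t = −τ·ln(1 − 0.86) = −0.6759·ln(0.14) = 1.329 s.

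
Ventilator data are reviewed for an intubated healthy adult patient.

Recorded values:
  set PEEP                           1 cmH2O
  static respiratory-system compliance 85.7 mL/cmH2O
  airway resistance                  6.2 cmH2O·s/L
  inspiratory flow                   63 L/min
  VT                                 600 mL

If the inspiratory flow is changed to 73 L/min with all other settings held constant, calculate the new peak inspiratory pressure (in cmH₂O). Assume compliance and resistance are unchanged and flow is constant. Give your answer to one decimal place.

15.5

Flow: 63 L/min ÷ 60 = 1.05 L/s.
New flow: 73 L/min ÷ 60 = 1.2167 L/s.
PIP = Vt/C + R·V̇ + PEEP (constant-flow equation of motion).
Only the resistive term changes: ΔPIP = R × ΔV̇ = 6.2 × (1.2167 − 1.05) = 6.2 × 0.1667 = 1.034 cmH2O.
Original PIP = 600/85.7 + 6.2×1.05 + 1 = 14.511 cmH2O; new PIP = 14.511 + (1.034) = 15.545 cmH2O.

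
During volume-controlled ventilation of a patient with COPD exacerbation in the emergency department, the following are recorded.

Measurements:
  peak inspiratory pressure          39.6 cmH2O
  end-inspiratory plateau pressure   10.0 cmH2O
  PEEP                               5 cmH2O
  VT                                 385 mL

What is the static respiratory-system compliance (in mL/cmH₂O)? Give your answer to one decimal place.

Cstat = Vt / (Pplat − PEEP) = 385 / (10.0 − 5) = 385 / 5.0 = 77.0 mL/cmH2O.

77.0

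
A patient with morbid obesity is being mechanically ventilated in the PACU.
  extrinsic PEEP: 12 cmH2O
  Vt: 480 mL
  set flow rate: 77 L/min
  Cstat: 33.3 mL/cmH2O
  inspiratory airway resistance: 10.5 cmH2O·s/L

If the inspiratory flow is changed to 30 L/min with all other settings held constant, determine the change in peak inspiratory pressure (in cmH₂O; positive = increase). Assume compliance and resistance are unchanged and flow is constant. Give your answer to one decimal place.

-8.2

Flow: 77 L/min ÷ 60 = 1.2833 L/s.
New flow: 30 L/min ÷ 60 = 0.5 L/s.
PIP = Vt/C + R·V̇ + PEEP (constant-flow equation of motion).
Only the resistive term changes: ΔPIP = R × ΔV̇ = 10.5 × (0.5 − 1.2833) = 10.5 × -0.7833 = -8.225 cmH2O.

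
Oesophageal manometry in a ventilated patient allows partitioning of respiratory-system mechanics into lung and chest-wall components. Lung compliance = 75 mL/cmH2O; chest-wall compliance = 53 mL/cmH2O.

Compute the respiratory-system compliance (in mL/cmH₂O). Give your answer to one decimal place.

31.1

Lung and chest wall are elastances in series: 1/Crs = 1/CL + 1/Ccw.
1/Crs = 1/75 + 1/53 = 0.0322.
Crs = 31.056 mL/cmH2O.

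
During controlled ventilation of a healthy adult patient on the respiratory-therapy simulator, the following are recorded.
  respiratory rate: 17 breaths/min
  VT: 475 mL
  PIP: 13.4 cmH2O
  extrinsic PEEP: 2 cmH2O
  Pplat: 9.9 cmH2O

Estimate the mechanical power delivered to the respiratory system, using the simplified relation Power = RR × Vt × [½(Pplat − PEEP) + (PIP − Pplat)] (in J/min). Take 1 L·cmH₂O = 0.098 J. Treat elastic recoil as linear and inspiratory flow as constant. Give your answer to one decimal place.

Per-breath work = Vt × [½(Pplat−PEEP) + (PIP−Pplat)] = 0.475 × [0.5×7.9 + 3.5] = 0.475 × 7.45 = 3.539 L·cmH2O.
Power = 17 × 3.539 = 60.163 L·cmH2O/min.
× 0.098 J/(L·cmH2O) → 5.896 J/min.

5.9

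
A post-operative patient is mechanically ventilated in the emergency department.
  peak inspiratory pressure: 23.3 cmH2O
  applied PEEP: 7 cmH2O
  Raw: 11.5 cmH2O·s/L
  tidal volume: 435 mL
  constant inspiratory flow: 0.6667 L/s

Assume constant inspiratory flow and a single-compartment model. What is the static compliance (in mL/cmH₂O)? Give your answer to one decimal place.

Equation of motion (constant flow): PIP = Vt/C + R·V̇ + PEEP.
Vt/C = PIP − R·V̇ − PEEP = 23.3 − 11.5×0.6667 − 7 = 23.3 − 7.667 − 7 = 8.633 cmH2O.
C = Vt / 8.633 = 435 / 8.633 = 50.388 mL/cmH2O.

50.4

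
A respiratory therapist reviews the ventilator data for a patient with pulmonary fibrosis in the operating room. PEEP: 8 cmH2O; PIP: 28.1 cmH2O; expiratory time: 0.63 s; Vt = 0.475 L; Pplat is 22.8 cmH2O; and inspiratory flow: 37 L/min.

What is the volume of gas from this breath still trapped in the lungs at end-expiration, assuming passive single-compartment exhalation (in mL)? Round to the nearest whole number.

48

Flow: 37 L/min ÷ 60 = 0.6167 L/s.
R = (PIP − Pplat)/V̇ = (28.1 − 22.8) / 0.6167 = 5.3/0.6167 = 8.594 cmH2O·s/L.
C = Vt/(Pplat − PEEP) = 475.0 / (22.8 − 8) = 475.0/14.8 = 32.095 mL/cmH2O.
τ = R × C = 8.594 × 0.0321 L/cmH2O = 0.2759 s.
Fraction remaining = e^(−Te/τ) = e^(−0.63/0.2759) = 0.1019.
Trapped volume = 475.0 × 0.1019 = 48.403 mL.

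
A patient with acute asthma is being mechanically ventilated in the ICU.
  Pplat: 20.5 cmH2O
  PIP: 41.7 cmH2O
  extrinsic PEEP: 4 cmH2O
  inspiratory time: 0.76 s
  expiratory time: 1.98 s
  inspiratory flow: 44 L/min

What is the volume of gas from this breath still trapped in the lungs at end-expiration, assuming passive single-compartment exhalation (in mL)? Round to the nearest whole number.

73

Flow: 44 L/min ÷ 60 = 0.7333 L/s.
Vt = flow × Ti = 0.7333 L/s × 0.76 s × 1000 mL/L = 557.31 mL.
R = (PIP − Pplat)/V̇ = (41.7 − 20.5) / 0.7333 = 21.2/0.7333 = 28.91 cmH2O·s/L.
C = Vt/(Pplat − PEEP) = 557.31 / (20.5 − 4) = 557.31/16.5 = 33.776 mL/cmH2O.
τ = R × C = 28.91 × 0.03378 L/cmH2O = 0.9766 s.
Fraction remaining = e^(−Te/τ) = e^(−1.98/0.9766) = 0.1317.
Trapped volume = 557.31 × 0.1317 = 73.398 mL.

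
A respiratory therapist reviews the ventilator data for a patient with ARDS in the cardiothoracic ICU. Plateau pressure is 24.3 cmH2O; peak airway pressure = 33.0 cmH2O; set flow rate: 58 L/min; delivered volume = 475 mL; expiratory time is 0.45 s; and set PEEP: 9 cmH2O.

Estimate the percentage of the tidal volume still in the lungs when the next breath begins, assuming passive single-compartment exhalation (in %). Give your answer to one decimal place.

Flow: 58 L/min ÷ 60 = 0.9667 L/s.
R = (PIP − Pplat)/V̇ = (33.0 − 24.3) / 0.9667 = 8.7/0.9667 = 9.0 cmH2O·s/L.
C = Vt/(Pplat − PEEP) = 475.0 / (24.3 − 9) = 475.0/15.3 = 31.046 mL/cmH2O.
τ = R × C = 9.0 × 0.03105 L/cmH2O = 0.2795 s.
Fraction remaining at end-expiration = e^(−Te/τ) = e^(−0.45/0.2795) = 0.1999 → 19.99%.

20.0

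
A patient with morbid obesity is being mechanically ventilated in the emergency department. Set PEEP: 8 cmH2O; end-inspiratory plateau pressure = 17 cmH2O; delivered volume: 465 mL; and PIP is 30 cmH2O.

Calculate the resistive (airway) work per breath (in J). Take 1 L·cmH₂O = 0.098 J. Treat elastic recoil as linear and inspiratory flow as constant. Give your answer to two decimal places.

With constant inspiratory flow the resistive pressure is constant at PIP − Pplat = 30 − 17 = 13.0 cmH2O, so resistive work = 13.0 × 0.465 = 6.045 L·cmH2O.
× 0.098 J/(L·cmH2O) → 0.5924 J.

0.59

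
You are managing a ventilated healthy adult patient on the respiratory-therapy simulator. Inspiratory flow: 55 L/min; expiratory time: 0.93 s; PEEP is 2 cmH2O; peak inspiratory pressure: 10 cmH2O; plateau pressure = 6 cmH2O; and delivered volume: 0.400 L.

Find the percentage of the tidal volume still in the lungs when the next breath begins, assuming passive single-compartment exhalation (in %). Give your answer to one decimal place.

11.9

Flow: 55 L/min ÷ 60 = 0.9167 L/s.
R = (PIP − Pplat)/V̇ = (10 − 6) / 0.9167 = 4.0/0.9167 = 4.363 cmH2O·s/L.
C = Vt/(Pplat − PEEP) = 400.0 / (6 − 2) = 400.0/4.0 = 100.0 mL/cmH2O.
τ = R × C = 4.363 × 0.1 L/cmH2O = 0.4363 s.
Fraction remaining at end-expiration = e^(−Te/τ) = e^(−0.93/0.4363) = 0.1187 → 11.87%.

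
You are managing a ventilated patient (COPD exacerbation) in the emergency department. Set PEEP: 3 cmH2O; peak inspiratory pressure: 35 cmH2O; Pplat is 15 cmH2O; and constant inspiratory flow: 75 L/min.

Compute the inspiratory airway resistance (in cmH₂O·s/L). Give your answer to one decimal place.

Flow: 75 L/min ÷ 60 = 1.25 L/s.
Raw = (PIP − Pplat) / flow = (35 − 15) / 1.25 = 20.0 / 1.25 = 16.0 cmH2O·s/L.

16.0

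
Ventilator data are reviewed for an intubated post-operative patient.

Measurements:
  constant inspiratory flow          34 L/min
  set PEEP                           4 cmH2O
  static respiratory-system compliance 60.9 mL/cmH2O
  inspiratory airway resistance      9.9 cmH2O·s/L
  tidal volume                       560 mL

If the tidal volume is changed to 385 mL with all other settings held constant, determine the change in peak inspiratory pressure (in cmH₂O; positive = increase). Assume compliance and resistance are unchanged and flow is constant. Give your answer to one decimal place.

-2.9

PIP = Vt/C + R·V̇ + PEEP (constant-flow equation of motion).
Only the elastic term changes: ΔPIP = ΔVt / C = (385 − 560) / 60.9 = -2.874 cmH2O.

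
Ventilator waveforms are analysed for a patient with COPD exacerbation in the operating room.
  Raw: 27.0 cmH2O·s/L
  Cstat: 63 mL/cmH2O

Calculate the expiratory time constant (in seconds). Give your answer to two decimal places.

τ = R × C = 27.0 × 63 mL/cmH2O = 27.0 × 0.063 L/cmH2O = 1.701 s.

1.70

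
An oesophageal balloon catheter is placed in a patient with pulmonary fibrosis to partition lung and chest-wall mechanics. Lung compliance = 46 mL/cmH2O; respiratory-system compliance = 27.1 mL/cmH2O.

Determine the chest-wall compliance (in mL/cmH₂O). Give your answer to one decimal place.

66.0

1/Ccw = 1/Crs − 1/CL.
1/Ccw = 1/27.1 − 1/46 = 0.01516.
Ccw = 65.963 mL/cmH2O.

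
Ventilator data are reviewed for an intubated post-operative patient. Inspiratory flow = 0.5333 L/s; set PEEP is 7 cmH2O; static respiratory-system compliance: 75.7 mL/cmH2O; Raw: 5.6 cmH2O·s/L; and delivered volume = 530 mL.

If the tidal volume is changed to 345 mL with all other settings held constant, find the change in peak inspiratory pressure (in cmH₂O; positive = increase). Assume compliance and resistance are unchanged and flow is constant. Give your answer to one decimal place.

PIP = Vt/C + R·V̇ + PEEP (constant-flow equation of motion).
Only the elastic term changes: ΔPIP = ΔVt / C = (345 − 530) / 75.7 = -2.444 cmH2O.

-2.4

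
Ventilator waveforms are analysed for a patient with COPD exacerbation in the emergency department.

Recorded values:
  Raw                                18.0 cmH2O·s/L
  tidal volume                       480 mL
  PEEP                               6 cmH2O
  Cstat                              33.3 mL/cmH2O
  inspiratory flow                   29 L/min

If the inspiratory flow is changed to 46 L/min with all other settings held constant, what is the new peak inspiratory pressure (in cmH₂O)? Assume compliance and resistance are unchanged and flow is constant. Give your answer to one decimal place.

34.2

Flow: 29 L/min ÷ 60 = 0.4833 L/s.
New flow: 46 L/min ÷ 60 = 0.7667 L/s.
PIP = Vt/C + R·V̇ + PEEP (constant-flow equation of motion).
Only the resistive term changes: ΔPIP = R × ΔV̇ = 18.0 × (0.7667 − 0.4833) = 18.0 × 0.2834 = 5.101 cmH2O.
Original PIP = 480/33.3 + 18.0×0.4833 + 6 = 29.114 cmH2O; new PIP = 29.114 + (5.101) = 34.215 cmH2O.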